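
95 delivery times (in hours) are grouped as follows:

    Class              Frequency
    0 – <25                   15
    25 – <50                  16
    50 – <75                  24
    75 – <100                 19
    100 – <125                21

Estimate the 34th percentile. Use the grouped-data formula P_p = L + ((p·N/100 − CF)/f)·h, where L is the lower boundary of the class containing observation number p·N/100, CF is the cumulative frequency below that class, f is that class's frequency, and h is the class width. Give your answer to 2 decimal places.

51.35

N = 95; target position k = 34/100 · 95 = 32.3.
Cumulative frequencies: 15, 31, 55, 74, 95.
Observation 32.3 falls in the class 50 – <75.
L = 50, CF = 31, f = 24, h = 25.
P34 = 50 + ((32.3 − 31)/24)·25 = 50 + 1.35417 = 51.3542.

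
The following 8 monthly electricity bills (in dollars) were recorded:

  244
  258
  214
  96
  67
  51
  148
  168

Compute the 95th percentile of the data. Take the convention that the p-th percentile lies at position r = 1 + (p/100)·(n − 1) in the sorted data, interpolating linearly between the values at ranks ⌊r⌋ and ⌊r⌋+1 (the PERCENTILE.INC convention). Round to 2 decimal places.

253.10

Sorted: 51, 67, 96, 148, 168, 214, 244, 258.
n = 8.
r = 1 + (95/100)·(8 − 1) = 1 + 6.65 = 7.65.
Rank 7 is 244 and rank 8 is 258.
Interpolate: 244 + 0.65·(258 − 244) = 244 + 0.65·14 = 253.1.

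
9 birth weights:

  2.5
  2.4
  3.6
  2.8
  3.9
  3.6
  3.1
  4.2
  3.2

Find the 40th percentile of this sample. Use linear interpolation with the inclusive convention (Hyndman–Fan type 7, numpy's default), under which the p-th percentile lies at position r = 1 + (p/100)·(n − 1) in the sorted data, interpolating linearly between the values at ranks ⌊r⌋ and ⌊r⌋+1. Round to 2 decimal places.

3.12

Sorted: 2.4, 2.5, 2.8, 3.1, 3.2, 3.6, 3.6, 3.9, 4.2.
n = 9.
r = 1 + (40/100)·(9 − 1) = 1 + 3.2 = 4.2.
Rank 4 is 3.1 and rank 5 is 3.2.
Interpolate: 3.1 + 0.2·(3.2 − 3.1) = 3.1 + 0.2·0.1 = 3.12.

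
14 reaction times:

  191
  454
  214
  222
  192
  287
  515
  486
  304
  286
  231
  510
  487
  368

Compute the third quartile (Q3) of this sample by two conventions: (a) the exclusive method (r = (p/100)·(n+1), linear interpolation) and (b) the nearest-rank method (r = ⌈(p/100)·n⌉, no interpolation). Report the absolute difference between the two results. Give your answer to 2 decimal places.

Sorted: 191, 192, 214, 222, 231, 286, 287, 304, 368, 454, 486, 487, 510, 515.
n = 14.
(a) r = 11.25; between ranks 11 (486) and 12 (487): 486.25.
(b) the nearest-rank method: rank 11 → 486.
|486.25 − 486| = 0.25.

0.25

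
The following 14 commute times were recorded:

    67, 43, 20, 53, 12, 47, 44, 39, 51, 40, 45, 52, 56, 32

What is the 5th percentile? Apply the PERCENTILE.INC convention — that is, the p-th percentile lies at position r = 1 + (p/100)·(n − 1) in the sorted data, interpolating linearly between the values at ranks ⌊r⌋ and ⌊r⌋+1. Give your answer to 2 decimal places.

17.20

Sorted: 12, 20, 32, 39, 40, 43, 44, 45, 47, 51, 52, 53, 56, 67.
n = 14.
r = 1 + (5/100)·(14 − 1) = 1 + 0.65 = 1.65.
Rank 1 is 12 and rank 2 is 20.
Interpolate: 12 + 0.65·(20 − 12) = 12 + 0.65·8 = 17.2.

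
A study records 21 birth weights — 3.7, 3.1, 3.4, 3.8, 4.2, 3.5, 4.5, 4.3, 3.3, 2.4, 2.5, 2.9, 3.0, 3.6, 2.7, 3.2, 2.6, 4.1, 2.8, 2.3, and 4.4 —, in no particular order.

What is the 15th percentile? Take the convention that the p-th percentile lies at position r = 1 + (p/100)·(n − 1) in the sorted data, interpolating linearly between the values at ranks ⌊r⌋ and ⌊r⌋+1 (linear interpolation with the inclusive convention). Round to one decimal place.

2.6

Sorted: 2.3, 2.4, 2.5, 2.6, 2.7, 2.8, 2.9, 3.0, 3.1, 3.2, 3.3, 3.4, 3.5, 3.6, 3.7, 3.8, 4.1, 4.2, 4.3, 4.4, 4.5.
n = 21.
r = 1 + (15/100)·(21 − 1) = 1 + 3 = 4.
r is an integer, so P15 is the value at rank 4: 2.6.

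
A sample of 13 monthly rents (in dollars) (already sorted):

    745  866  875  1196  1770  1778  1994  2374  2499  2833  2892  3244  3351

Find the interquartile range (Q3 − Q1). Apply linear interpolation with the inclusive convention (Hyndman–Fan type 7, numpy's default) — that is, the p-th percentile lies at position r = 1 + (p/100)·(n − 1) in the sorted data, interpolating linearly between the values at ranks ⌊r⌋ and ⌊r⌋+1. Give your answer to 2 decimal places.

1637.00

n = 13.
P25: r = 4 (integer) → 1196.
P75: r = 10 (integer) → 2833.
Difference: 2833 − 1196 = 1637.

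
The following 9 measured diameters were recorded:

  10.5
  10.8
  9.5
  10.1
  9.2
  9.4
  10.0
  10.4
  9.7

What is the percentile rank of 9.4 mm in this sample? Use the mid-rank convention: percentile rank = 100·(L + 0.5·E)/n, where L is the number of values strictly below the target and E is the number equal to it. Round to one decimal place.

Sorted: 9.2, 9.4, 9.5, 9.7, 10.0, 10.1, 10.4, 10.5, 10.8.
Count below 9.4: L = 1; count equal: E = 1; n = 9.
Percentile rank = 100·(1 + 0.5·1)/9 = 100·1.5/9 = 16.67.

16.7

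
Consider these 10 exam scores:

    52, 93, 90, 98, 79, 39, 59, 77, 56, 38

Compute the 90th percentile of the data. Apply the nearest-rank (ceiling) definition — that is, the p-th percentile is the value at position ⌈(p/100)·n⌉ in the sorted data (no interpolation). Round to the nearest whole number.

Sorted: 38, 39, 52, 56, 59, 77, 79, 90, 93, 98.
n = 10.
Position = ⌈90/100 · 10⌉ = ⌈9⌉ = 9.
The value at rank 9 is 93.

93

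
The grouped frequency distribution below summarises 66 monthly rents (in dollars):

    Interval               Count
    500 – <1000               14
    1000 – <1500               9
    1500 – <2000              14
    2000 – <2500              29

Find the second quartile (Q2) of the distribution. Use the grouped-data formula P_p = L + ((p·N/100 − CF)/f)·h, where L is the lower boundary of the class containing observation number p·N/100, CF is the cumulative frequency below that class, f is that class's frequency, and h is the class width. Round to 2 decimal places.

N = 66; target position k = 50/100 · 66 = 33.
Cumulative frequencies: 14, 23, 37, 66.
Observation 33 falls in the class 1500 – <2000.
L = 1500, CF = 23, f = 14, h = 500.
P50 = 1500 + ((33 − 23)/14)·500 = 1500 + 357.143 = 1857.14.

1857.14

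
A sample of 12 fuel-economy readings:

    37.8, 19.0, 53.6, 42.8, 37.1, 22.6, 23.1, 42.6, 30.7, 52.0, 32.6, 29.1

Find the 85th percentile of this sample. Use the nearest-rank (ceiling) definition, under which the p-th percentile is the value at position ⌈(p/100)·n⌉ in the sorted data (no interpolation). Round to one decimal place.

52.0

Sorted: 19.0, 22.6, 23.1, 29.1, 30.7, 32.6, 37.1, 37.8, 42.6, 42.8, 52.0, 53.6.
n = 12.
Position = ⌈85/100 · 12⌉ = ⌈10.2⌉ = 11.
The value at rank 11 is 52.0.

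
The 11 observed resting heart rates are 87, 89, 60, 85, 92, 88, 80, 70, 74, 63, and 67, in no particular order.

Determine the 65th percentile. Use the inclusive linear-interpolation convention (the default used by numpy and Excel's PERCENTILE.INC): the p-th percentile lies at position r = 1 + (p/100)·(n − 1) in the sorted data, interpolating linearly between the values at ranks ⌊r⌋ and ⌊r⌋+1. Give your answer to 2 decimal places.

Sorted: 60, 63, 67, 70, 74, 80, 85, 87, 88, 89, 92.
n = 11.
r = 1 + (65/100)·(11 − 1) = 1 + 6.5 = 7.5.
Rank 7 is 85 and rank 8 is 87.
Interpolate: 85 + 0.5·(87 − 85) = 85 + 0.5·2 = 86.

86.00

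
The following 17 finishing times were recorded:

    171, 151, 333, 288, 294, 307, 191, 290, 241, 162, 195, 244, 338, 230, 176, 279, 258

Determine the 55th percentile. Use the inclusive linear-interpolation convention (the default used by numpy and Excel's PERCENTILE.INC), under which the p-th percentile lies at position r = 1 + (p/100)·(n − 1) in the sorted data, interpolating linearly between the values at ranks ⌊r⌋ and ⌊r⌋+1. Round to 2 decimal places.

255.20

Sorted: 151, 162, 171, 176, 191, 195, 230, 241, 244, 258, 279, 288, 290, 294, 307, 333, 338.
n = 17.
r = 1 + (55/100)·(17 − 1) = 1 + 8.8 = 9.8.
Rank 9 is 244 and rank 10 is 258.
Interpolate: 244 + 0.8·(258 − 244) = 244 + 0.8·14 = 255.2.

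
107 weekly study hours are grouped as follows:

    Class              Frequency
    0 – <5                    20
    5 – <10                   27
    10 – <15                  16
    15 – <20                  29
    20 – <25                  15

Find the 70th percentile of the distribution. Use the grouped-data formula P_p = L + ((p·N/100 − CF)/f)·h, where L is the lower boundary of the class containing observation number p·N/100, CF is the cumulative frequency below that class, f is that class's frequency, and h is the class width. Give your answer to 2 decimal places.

N = 107; target position k = 70/100 · 107 = 74.9.
Cumulative frequencies: 20, 47, 63, 92, 107.
Observation 74.9 falls in the class 15 – <20.
L = 15, CF = 63, f = 29, h = 5.
P70 = 15 + ((74.9 − 63)/29)·5 = 15 + 2.05172 = 17.0517.

17.05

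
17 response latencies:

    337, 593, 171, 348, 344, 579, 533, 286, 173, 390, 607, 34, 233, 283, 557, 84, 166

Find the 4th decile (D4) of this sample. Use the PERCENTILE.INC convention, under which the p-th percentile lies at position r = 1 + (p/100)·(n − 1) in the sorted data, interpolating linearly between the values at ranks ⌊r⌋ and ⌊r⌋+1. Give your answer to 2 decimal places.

Sorted: 34, 84, 166, 171, 173, 233, 283, 286, 337, 344, 348, 390, 533, 557, 579, 593, 607.
n = 17.
r = 1 + (40/100)·(17 − 1) = 1 + 6.4 = 7.4.
Rank 7 is 283 and rank 8 is 286.
Interpolate: 283 + 0.4·(286 − 283) = 283 + 0.4·3 = 284.2.

284.20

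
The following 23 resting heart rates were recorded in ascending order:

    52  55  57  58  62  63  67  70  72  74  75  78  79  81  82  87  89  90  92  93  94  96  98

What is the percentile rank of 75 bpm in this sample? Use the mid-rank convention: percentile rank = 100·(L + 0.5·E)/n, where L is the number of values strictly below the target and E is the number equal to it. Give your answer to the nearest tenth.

45.7

Count below 75: L = 10; count equal: E = 1; n = 23.
Percentile rank = 100·(10 + 0.5·1)/23 = 100·10.5/23 = 45.65.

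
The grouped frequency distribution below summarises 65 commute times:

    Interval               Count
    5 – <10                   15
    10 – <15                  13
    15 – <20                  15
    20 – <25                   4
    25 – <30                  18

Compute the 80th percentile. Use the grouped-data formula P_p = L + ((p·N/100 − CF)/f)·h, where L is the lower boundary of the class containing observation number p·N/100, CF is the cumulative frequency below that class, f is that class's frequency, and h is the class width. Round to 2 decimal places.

26.39

N = 65; target position k = 80/100 · 65 = 52.
Cumulative frequencies: 15, 28, 43, 47, 65.
Observation 52 falls in the class 25 – <30.
L = 25, CF = 47, f = 18, h = 5.
P80 = 25 + ((52 − 47)/18)·5 = 25 + 1.38889 = 26.3889.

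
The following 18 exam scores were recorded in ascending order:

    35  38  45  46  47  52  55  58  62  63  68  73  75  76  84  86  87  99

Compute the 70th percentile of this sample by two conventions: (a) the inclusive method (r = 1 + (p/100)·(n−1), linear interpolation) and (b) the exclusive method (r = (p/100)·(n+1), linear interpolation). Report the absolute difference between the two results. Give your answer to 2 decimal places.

n = 18.
(a) r = 12.9; between ranks 12 (73) and 13 (75): 74.8.
(b) r = 13.3; between ranks 13 (75) and 14 (76): 75.3.
|74.8 − 75.3| = 0.5.

0.50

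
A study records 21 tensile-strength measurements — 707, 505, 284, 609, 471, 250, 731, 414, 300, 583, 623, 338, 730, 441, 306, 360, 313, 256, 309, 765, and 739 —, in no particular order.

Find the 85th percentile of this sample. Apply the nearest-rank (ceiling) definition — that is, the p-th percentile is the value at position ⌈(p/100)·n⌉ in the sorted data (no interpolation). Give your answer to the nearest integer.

Sorted: 250, 256, 284, 300, 306, 309, 313, 338, 360, 414, 441, 471, 505, 583, 609, 623, 707, 730, 731, 739, 765.
n = 21.
Position = ⌈85/100 · 21⌉ = ⌈17.85⌉ = 18.
The value at rank 18 is 730.

730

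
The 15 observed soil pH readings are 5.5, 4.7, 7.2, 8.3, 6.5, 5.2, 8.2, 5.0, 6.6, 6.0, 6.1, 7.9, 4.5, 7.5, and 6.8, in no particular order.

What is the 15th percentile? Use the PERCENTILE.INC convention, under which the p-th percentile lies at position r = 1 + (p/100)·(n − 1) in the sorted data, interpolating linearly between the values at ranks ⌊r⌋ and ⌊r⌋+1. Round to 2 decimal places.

5.02

Sorted: 4.5, 4.7, 5.0, 5.2, 5.5, 6.0, 6.1, 6.5, 6.6, 6.8, 7.2, 7.5, 7.9, 8.2, 8.3.
n = 15.
r = 1 + (15/100)·(15 − 1) = 1 + 2.1 = 3.1.
Rank 3 is 5.0 and rank 4 is 5.2.
Interpolate: 5.0 + 0.1·(5.2 − 5.0) = 5.0 + 0.1·0.2 = 5.02.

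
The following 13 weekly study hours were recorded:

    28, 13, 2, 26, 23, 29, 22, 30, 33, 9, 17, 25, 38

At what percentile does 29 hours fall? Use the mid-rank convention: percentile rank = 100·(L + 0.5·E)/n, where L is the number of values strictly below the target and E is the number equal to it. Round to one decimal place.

Sorted: 2, 9, 13, 17, 22, 23, 25, 26, 28, 29, 30, 33, 38.
Count below 29: L = 9; count equal: E = 1; n = 13.
Percentile rank = 100·(9 + 0.5·1)/13 = 100·9.5/13 = 73.08.

73.1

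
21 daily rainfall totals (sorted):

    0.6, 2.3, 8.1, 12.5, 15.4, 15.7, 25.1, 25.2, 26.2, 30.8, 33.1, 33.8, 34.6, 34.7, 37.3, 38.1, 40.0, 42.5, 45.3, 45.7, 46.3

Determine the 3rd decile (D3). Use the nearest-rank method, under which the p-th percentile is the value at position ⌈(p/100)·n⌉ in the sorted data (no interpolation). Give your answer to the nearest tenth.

n = 21.
Position = ⌈30/100 · 21⌉ = ⌈6.3⌉ = 7.
The value at rank 7 is 25.1.

25.1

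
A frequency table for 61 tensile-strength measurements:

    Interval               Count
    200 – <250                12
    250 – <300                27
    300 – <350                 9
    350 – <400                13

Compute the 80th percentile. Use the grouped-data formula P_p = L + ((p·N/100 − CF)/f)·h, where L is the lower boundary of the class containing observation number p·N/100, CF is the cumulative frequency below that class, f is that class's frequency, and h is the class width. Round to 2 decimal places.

N = 61; target position k = 80/100 · 61 = 48.8.
Cumulative frequencies: 12, 39, 48, 61.
Observation 48.8 falls in the class 350 – <400.
L = 350, CF = 48, f = 13, h = 50.
P80 = 350 + ((48.8 − 48)/13)·50 = 350 + 3.07692 = 353.077.

353.08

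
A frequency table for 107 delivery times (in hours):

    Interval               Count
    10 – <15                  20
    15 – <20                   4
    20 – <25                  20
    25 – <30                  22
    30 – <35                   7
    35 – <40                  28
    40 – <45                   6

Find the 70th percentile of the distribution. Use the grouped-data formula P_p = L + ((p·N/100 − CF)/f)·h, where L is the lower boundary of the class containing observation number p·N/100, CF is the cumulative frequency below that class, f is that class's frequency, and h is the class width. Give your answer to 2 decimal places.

35.34

N = 107; target position k = 70/100 · 107 = 74.9.
Cumulative frequencies: 20, 24, 44, 66, 73, 101, 107.
Observation 74.9 falls in the class 35 – <40.
L = 35, CF = 73, f = 28, h = 5.
P70 = 35 + ((74.9 − 73)/28)·5 = 35 + 0.339286 = 35.3393.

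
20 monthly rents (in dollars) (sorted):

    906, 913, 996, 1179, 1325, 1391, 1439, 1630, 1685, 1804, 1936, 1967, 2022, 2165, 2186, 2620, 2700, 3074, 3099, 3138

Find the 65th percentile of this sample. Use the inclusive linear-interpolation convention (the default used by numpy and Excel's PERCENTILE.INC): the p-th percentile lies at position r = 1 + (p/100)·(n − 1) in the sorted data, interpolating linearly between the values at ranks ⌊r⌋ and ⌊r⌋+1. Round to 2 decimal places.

n = 20.
r = 1 + (65/100)·(20 − 1) = 1 + 12.35 = 13.35.
Rank 13 is 2022 and rank 14 is 2165.
Interpolate: 2022 + 0.35·(2165 − 2022) = 2022 + 0.35·143 = 2072.05.

2072.05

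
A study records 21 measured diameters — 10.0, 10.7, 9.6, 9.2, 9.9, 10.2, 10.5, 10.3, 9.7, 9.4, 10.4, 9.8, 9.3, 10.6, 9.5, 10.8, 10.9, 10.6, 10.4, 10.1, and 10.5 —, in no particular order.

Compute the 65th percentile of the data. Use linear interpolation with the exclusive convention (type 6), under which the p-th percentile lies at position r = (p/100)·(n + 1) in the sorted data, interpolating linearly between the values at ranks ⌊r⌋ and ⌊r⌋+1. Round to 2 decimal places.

10.43

Sorted: 9.2, 9.3, 9.4, 9.5, 9.6, 9.7, 9.8, 9.9, 10.0, 10.1, 10.2, 10.3, 10.4, 10.4, 10.5, 10.5, 10.6, 10.6, 10.7, 10.8, 10.9.
n = 21.
r = (65/100)·(21 + 1) = 14.3.
Rank 14 is 10.4 and rank 15 is 10.5.
Interpolate: 10.4 + 0.3·(10.5 − 10.4) = 10.4 + 0.3·0.1 = 10.43.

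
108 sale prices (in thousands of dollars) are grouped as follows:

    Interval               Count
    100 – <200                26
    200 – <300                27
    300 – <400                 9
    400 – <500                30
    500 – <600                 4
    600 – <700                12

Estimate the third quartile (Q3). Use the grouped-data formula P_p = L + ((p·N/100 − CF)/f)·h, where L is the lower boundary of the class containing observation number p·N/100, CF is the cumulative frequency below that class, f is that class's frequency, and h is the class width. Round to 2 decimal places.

463.33

N = 108; target position k = 75/100 · 108 = 81.
Cumulative frequencies: 26, 53, 62, 92, 96, 108.
Observation 81 falls in the class 400 – <500.
L = 400, CF = 62, f = 30, h = 100.
P75 = 400 + ((81 − 62)/30)·100 = 400 + 63.3333 = 463.333.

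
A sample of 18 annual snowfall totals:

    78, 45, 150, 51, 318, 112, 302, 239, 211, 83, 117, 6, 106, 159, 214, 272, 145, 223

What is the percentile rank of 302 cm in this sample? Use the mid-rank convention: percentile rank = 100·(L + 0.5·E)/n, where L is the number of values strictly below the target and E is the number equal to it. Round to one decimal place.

91.7

Sorted: 6, 45, 51, 78, 83, 106, 112, 117, 145, 150, 159, 211, 214, 223, 239, 272, 302, 318.
Count below 302: L = 16; count equal: E = 1; n = 18.
Percentile rank = 100·(16 + 0.5·1)/18 = 100·16.5/18 = 91.67.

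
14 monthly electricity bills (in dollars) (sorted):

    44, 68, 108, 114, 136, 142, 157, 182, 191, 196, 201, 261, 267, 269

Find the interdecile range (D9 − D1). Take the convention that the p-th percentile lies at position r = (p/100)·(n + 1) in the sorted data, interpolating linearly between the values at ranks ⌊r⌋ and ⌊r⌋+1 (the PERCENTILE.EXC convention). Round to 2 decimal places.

n = 14.
P10: r = 1.5; ranks 1–2 are 44, 68; interpolating gives 56.
P90: r = 13.5; ranks 13–14 are 267, 269; interpolating gives 268.
Difference: 268 − 56 = 212.

212.00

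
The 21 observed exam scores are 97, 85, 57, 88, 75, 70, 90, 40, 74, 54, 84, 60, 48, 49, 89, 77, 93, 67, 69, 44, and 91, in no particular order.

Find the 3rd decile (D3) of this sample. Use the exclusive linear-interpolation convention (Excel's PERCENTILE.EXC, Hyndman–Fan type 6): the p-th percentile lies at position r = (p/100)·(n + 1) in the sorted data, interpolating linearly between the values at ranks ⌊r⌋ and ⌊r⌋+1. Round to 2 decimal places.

58.80

Sorted: 40, 44, 48, 49, 54, 57, 60, 67, 69, 70, 74, 75, 77, 84, 85, 88, 89, 90, 91, 93, 97.
n = 21.
r = (30/100)·(21 + 1) = 6.6.
Rank 6 is 57 and rank 7 is 60.
Interpolate: 57 + 0.6·(60 − 57) = 57 + 0.6·3 = 58.8.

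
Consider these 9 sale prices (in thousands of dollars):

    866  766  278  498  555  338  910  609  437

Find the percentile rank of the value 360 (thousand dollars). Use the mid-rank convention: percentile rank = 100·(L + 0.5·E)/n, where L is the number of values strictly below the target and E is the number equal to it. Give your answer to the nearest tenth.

Sorted: 278, 338, 437, 498, 555, 609, 766, 866, 910.
Count below 360: L = 2; count equal: E = 0; n = 9.
Percentile rank = 100·(2 + 0.5·0)/9 = 100·2/9 = 22.22.

22.2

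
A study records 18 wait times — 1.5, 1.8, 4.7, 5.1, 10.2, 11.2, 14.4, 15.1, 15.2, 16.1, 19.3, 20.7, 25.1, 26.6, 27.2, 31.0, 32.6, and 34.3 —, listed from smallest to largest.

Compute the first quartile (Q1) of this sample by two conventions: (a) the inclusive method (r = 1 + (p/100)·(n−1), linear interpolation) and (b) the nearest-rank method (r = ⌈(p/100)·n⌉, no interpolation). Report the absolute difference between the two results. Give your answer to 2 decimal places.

0.25

n = 18.
(a) r = 5.25; between ranks 5 (10.2) and 6 (11.2): 10.45.
(b) the nearest-rank method: rank 5 → 10.2.
|10.45 − 10.2| = 0.25.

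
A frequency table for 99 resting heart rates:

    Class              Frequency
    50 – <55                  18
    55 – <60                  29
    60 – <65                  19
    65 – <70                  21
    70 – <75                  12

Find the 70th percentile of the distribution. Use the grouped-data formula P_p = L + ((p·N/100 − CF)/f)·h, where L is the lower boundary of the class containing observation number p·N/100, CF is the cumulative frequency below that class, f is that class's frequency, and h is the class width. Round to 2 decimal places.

N = 99; target position k = 70/100 · 99 = 69.3.
Cumulative frequencies: 18, 47, 66, 87, 99.
Observation 69.3 falls in the class 65 – <70.
L = 65, CF = 66, f = 21, h = 5.
P70 = 65 + ((69.3 − 66)/21)·5 = 65 + 0.785714 = 65.7857.

65.79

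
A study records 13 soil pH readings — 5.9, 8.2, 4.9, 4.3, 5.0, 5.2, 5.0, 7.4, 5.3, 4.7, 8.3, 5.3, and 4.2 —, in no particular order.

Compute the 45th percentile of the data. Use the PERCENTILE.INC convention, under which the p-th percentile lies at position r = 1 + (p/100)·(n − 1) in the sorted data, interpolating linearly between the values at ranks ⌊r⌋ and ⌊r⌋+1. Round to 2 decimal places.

Sorted: 4.2, 4.3, 4.7, 4.9, 5.0, 5.0, 5.2, 5.3, 5.3, 5.9, 7.4, 8.2, 8.3.
n = 13.
r = 1 + (45/100)·(13 − 1) = 1 + 5.4 = 6.4.
Rank 6 is 5.0 and rank 7 is 5.2.
Interpolate: 5.0 + 0.4·(5.2 − 5.0) = 5.0 + 0.4·0.2 = 5.08.

5.08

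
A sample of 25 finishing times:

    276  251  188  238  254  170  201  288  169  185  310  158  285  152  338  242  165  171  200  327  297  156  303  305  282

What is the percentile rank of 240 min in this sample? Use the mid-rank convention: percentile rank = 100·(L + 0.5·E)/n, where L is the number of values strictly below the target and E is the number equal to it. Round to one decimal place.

48.0

Sorted: 152, 156, 158, 165, 169, 170, 171, 185, 188, 200, 201, 238, 242, 251, 254, 276, 282, 285, 288, 297, 303, 305, 310, 327, 338.
Count below 240: L = 12; count equal: E = 0; n = 25.
Percentile rank = 100·(12 + 0.5·0)/25 = 100·12/25 = 48.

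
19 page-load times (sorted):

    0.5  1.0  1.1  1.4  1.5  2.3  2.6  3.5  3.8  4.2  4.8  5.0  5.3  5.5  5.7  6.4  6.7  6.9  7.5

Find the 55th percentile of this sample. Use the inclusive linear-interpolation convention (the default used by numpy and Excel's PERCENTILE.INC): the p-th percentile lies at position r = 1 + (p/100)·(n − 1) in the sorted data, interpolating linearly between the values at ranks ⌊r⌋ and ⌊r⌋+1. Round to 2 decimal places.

n = 19.
r = 1 + (55/100)·(19 − 1) = 1 + 9.9 = 10.9.
Rank 10 is 4.2 and rank 11 is 4.8.
Interpolate: 4.2 + 0.9·(4.8 − 4.2) = 4.2 + 0.9·0.6 = 4.74.

4.74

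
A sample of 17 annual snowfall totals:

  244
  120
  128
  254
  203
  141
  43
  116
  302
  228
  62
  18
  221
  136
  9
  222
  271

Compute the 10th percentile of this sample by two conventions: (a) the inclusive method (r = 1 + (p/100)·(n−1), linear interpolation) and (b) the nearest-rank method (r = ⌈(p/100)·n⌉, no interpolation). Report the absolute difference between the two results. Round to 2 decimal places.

Sorted: 9, 18, 43, 62, 116, 120, 128, 136, 141, 203, 221, 222, 228, 244, 254, 271, 302.
n = 17.
(a) r = 2.6; between ranks 2 (18) and 3 (43): 33.
(b) the nearest-rank method: rank 2 → 18.
|33 − 18| = 15.

15.00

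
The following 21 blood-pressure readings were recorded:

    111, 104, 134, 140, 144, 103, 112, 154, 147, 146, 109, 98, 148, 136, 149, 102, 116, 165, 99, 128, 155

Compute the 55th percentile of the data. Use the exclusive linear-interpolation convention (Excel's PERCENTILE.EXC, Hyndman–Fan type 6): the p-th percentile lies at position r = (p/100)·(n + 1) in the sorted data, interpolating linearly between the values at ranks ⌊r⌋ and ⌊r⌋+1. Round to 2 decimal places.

Sorted: 98, 99, 102, 103, 104, 109, 111, 112, 116, 128, 134, 136, 140, 144, 146, 147, 148, 149, 154, 155, 165.
n = 21.
r = (55/100)·(21 + 1) = 12.1.
Rank 12 is 136 and rank 13 is 140.
Interpolate: 136 + 0.1·(140 − 136) = 136 + 0.1·4 = 136.4.

136.40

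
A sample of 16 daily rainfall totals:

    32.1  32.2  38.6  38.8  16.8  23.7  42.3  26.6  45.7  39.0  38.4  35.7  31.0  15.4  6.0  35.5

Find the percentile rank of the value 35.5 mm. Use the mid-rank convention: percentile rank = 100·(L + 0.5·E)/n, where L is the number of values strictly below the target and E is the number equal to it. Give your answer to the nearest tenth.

53.1

Sorted: 6.0, 15.4, 16.8, 23.7, 26.6, 31.0, 32.1, 32.2, 35.5, 35.7, 38.4, 38.6, 38.8, 39.0, 42.3, 45.7.
Count below 35.5: L = 8; count equal: E = 1; n = 16.
Percentile rank = 100·(8 + 0.5·1)/16 = 100·8.5/16 = 53.12.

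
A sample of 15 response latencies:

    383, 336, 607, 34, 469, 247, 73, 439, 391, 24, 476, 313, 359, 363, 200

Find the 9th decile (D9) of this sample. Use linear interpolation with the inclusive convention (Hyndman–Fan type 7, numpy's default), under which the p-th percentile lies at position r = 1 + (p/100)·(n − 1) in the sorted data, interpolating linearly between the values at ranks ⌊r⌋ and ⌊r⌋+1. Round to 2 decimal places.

Sorted: 24, 34, 73, 200, 247, 313, 336, 359, 363, 383, 391, 439, 469, 476, 607.
n = 15.
r = 1 + (90/100)·(15 − 1) = 1 + 12.6 = 13.6.
Rank 13 is 469 and rank 14 is 476.
Interpolate: 469 + 0.6·(476 − 469) = 469 + 0.6·7 = 473.2.

473.20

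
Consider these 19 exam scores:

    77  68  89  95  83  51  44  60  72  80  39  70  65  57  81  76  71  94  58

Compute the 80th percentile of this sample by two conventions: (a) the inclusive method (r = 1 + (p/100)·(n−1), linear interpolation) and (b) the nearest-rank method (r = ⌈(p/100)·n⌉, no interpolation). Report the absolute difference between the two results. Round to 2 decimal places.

1.20

Sorted: 39, 44, 51, 57, 58, 60, 65, 68, 70, 71, 72, 76, 77, 80, 81, 83, 89, 94, 95.
n = 19.
(a) r = 15.4; between ranks 15 (81) and 16 (83): 81.8.
(b) the nearest-rank method: rank 16 → 83.
|81.8 − 83| = 1.2.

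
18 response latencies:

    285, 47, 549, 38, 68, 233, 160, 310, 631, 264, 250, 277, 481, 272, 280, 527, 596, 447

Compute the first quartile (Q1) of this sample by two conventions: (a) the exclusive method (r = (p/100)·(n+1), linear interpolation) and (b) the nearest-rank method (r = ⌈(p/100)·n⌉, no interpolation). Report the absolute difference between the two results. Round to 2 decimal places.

Sorted: 38, 47, 68, 160, 233, 250, 264, 272, 277, 280, 285, 310, 447, 481, 527, 549, 596, 631.
n = 18.
(a) r = 4.75; between ranks 4 (160) and 5 (233): 214.75.
(b) the nearest-rank method: rank 5 → 233.
|214.75 − 233| = 18.25.

18.25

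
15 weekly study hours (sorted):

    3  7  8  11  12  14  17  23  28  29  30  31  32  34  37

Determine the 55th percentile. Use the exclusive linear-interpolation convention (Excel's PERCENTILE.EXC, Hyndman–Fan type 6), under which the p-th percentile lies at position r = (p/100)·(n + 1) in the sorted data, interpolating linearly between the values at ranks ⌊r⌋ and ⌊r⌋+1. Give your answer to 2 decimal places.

27.00

n = 15.
r = (55/100)·(15 + 1) = 8.8.
Rank 8 is 23 and rank 9 is 28.
Interpolate: 23 + 0.8·(28 − 23) = 23 + 0.8·5 = 27.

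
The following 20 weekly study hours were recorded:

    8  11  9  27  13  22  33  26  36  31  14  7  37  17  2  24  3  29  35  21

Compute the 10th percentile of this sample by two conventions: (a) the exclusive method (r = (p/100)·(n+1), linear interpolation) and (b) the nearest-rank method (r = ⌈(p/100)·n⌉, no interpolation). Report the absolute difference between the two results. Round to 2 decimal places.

0.40

Sorted: 2, 3, 7, 8, 9, 11, 13, 14, 17, 21, 22, 24, 26, 27, 29, 31, 33, 35, 36, 37.
n = 20.
(a) r = 2.1; between ranks 2 (3) and 3 (7): 3.4.
(b) the nearest-rank method: rank 2 → 3.
|3.4 − 3| = 0.4.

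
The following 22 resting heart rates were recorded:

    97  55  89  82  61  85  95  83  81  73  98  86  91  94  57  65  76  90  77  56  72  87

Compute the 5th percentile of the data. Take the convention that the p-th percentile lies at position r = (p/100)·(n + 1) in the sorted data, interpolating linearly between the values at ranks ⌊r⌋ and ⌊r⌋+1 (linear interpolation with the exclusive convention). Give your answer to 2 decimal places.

Sorted: 55, 56, 57, 61, 65, 72, 73, 76, 77, 81, 82, 83, 85, 86, 87, 89, 90, 91, 94, 95, 97, 98.
n = 22.
r = (5/100)·(22 + 1) = 1.15.
Rank 1 is 55 and rank 2 is 56.
Interpolate: 55 + 0.15·(56 − 55) = 55 + 0.15·1 = 55.15.

55.15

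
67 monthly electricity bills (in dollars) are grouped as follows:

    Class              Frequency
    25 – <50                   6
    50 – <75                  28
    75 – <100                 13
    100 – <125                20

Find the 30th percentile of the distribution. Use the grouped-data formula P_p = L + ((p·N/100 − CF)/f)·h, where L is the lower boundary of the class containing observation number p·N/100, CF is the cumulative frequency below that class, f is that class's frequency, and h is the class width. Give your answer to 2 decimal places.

62.59

N = 67; target position k = 30/100 · 67 = 20.1.
Cumulative frequencies: 6, 34, 47, 67.
Observation 20.1 falls in the class 50 – <75.
L = 50, CF = 6, f = 28, h = 25.
P30 = 50 + ((20.1 − 6)/28)·25 = 50 + 12.5893 = 62.5893.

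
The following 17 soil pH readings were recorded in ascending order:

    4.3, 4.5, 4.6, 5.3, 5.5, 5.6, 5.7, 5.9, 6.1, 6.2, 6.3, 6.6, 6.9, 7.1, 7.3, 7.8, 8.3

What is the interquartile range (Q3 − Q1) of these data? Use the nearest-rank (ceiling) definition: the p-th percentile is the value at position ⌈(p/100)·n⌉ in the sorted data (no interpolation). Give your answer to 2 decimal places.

n = 17.
P25: rank ⌈25/100·17⌉ = 5 → 5.5.
P75: rank ⌈75/100·17⌉ = 13 → 6.9.
Difference: 6.9 − 5.5 = 1.4.

1.40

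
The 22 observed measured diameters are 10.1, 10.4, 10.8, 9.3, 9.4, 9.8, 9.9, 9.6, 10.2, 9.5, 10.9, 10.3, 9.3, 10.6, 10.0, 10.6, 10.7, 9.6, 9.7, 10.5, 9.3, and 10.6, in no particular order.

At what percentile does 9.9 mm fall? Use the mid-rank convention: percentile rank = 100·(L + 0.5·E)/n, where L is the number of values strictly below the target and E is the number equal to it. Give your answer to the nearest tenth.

43.2

Sorted: 9.3, 9.3, 9.3, 9.4, 9.5, 9.6, 9.6, 9.7, 9.8, 9.9, 10.0, 10.1, 10.2, 10.3, 10.4, 10.5, 10.6, 10.6, 10.6, 10.7, 10.8, 10.9.
Count below 9.9: L = 9; count equal: E = 1; n = 22.
Percentile rank = 100·(9 + 0.5·1)/22 = 100·9.5/22 = 43.18.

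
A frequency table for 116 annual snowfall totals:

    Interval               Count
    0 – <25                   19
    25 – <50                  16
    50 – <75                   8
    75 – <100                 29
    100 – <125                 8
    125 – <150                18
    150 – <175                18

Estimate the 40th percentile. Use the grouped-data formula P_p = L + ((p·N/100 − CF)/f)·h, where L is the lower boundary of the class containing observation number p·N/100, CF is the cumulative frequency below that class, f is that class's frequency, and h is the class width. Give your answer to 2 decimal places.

77.93

N = 116; target position k = 40/100 · 116 = 46.4.
Cumulative frequencies: 19, 35, 43, 72, 80, 98, 116.
Observation 46.4 falls in the class 75 – <100.
L = 75, CF = 43, f = 29, h = 25.
P40 = 75 + ((46.4 − 43)/29)·25 = 75 + 2.93103 = 77.931.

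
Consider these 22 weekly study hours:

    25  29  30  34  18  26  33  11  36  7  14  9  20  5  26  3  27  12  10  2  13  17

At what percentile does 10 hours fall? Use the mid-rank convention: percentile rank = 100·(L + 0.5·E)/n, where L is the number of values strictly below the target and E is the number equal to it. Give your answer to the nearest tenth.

Sorted: 2, 3, 5, 7, 9, 10, 11, 12, 13, 14, 17, 18, 20, 25, 26, 26, 27, 29, 30, 33, 34, 36.
Count below 10: L = 5; count equal: E = 1; n = 22.
Percentile rank = 100·(5 + 0.5·1)/22 = 100·5.5/22 = 25.

25.0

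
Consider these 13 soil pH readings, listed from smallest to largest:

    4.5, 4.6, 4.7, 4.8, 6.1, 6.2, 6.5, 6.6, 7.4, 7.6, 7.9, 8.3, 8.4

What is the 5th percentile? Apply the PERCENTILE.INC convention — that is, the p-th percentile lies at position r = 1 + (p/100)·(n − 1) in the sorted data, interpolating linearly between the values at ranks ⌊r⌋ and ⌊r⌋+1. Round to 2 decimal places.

4.56

n = 13.
r = 1 + (5/100)·(13 − 1) = 1 + 0.6 = 1.6.
Rank 1 is 4.5 and rank 2 is 4.6.
Interpolate: 4.5 + 0.6·(4.6 − 4.5) = 4.5 + 0.6·0.1 = 4.56.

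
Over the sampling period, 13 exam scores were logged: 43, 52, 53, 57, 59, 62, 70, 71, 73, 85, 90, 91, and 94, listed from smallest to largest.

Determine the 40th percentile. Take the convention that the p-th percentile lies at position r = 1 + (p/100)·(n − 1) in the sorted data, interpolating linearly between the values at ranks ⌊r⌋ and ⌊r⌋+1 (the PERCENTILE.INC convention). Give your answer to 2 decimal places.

61.40

n = 13.
r = 1 + (40/100)·(13 − 1) = 1 + 4.8 = 5.8.
Rank 5 is 59 and rank 6 is 62.
Interpolate: 59 + 0.8·(62 − 59) = 59 + 0.8·3 = 61.4.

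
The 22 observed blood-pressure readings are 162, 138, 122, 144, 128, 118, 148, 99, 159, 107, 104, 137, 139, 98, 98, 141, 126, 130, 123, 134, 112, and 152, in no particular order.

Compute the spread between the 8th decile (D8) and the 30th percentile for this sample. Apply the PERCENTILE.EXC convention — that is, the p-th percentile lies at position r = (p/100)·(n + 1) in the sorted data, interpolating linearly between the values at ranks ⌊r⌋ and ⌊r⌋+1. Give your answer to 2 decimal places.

28.20

Sorted: 98, 98, 99, 104, 107, 112, 118, 122, 123, 126, 128, 130, 134, 137, 138, 139, 141, 144, 148, 152, 159, 162.
n = 22.
P30: r = 6.9; ranks 6–7 are 112, 118; interpolating gives 117.4.
P80: r = 18.4; ranks 18–19 are 144, 148; interpolating gives 145.6.
Difference: 145.6 − 117.4 = 28.2.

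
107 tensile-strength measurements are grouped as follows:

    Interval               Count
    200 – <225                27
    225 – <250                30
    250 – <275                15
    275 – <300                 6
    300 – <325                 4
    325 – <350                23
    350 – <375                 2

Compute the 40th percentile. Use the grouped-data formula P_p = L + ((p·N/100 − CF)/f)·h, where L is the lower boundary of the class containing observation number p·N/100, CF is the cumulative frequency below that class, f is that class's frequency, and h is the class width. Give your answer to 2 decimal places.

N = 107; target position k = 40/100 · 107 = 42.8.
Cumulative frequencies: 27, 57, 72, 78, 82, 105, 107.
Observation 42.8 falls in the class 225 – <250.
L = 225, CF = 27, f = 30, h = 25.
P40 = 225 + ((42.8 − 27)/30)·25 = 225 + 13.1667 = 238.167.

238.17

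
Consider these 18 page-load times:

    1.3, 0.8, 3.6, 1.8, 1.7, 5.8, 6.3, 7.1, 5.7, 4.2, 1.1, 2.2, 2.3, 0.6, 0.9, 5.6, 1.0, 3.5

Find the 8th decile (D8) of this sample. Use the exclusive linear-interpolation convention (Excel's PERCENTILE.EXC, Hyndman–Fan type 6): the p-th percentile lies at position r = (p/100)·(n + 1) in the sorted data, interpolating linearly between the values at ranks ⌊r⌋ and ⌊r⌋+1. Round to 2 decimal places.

Sorted: 0.6, 0.8, 0.9, 1.0, 1.1, 1.3, 1.7, 1.8, 2.2, 2.3, 3.5, 3.6, 4.2, 5.6, 5.7, 5.8, 6.3, 7.1.
n = 18.
r = (80/100)·(18 + 1) = 15.2.
Rank 15 is 5.7 and rank 16 is 5.8.
Interpolate: 5.7 + 0.2·(5.8 − 5.7) = 5.7 + 0.2·0.1 = 5.72.

5.72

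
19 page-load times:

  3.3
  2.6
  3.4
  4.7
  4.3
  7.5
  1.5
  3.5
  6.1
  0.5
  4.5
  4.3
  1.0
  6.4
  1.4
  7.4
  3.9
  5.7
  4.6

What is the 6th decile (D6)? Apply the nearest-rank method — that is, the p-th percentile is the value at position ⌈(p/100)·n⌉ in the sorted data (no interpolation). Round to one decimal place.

Sorted: 0.5, 1.0, 1.4, 1.5, 2.6, 3.3, 3.4, 3.5, 3.9, 4.3, 4.3, 4.5, 4.6, 4.7, 5.7, 6.1, 6.4, 7.4, 7.5.
n = 19.
Position = ⌈60/100 · 19⌉ = ⌈11.4⌉ = 12.
The value at rank 12 is 4.5.

4.5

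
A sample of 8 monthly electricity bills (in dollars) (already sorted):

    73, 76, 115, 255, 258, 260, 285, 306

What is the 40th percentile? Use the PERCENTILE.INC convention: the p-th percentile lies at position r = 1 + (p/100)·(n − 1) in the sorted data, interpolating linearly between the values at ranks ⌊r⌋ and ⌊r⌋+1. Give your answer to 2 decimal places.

n = 8.
r = 1 + (40/100)·(8 − 1) = 1 + 2.8 = 3.8.
Rank 3 is 115 and rank 4 is 255.
Interpolate: 115 + 0.8·(255 − 115) = 115 + 0.8·140 = 227.

227.00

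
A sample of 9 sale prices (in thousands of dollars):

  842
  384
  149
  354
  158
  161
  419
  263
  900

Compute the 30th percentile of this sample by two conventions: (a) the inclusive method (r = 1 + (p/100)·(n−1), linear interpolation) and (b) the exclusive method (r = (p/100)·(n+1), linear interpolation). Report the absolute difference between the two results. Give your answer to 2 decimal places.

40.80

Sorted: 149, 158, 161, 263, 354, 384, 419, 842, 900.
n = 9.
(a) r = 3.4; between ranks 3 (161) and 4 (263): 201.8.
(b) r = 3 → value at rank 3 = 161.
|201.8 − 161| = 40.8.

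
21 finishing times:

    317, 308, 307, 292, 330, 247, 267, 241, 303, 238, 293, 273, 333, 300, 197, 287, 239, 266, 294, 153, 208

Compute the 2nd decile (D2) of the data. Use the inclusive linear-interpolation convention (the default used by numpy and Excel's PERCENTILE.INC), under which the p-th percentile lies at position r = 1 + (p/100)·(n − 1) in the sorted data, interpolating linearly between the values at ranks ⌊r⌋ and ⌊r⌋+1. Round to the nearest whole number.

Sorted: 153, 197, 208, 238, 239, 241, 247, 266, 267, 273, 287, 292, 293, 294, 300, 303, 307, 308, 317, 330, 333.
n = 21.
r = 1 + (20/100)·(21 − 1) = 1 + 4 = 5.
r is an integer, so P20 is the value at rank 5: 239.

239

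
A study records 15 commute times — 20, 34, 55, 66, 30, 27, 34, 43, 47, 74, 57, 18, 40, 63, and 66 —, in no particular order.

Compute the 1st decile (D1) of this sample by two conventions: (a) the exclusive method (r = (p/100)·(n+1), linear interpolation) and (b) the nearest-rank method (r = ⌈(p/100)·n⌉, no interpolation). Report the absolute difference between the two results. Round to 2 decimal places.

0.80

Sorted: 18, 20, 27, 30, 34, 34, 40, 43, 47, 55, 57, 63, 66, 66, 74.
n = 15.
(a) r = 1.6; between ranks 1 (18) and 2 (20): 19.2.
(b) the nearest-rank method: rank 2 → 20.
|19.2 − 20| = 0.8.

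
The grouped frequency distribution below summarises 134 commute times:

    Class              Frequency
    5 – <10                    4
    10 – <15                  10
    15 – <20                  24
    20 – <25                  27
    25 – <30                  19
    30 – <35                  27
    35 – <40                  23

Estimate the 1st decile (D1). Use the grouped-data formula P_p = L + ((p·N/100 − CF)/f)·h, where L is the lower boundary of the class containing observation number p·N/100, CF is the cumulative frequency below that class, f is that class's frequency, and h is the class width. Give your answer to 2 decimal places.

N = 134; target position k = 10/100 · 134 = 13.4.
Cumulative frequencies: 4, 14, 38, 65, 84, 111, 134.
Observation 13.4 falls in the class 10 – <15.
L = 10, CF = 4, f = 10, h = 5.
P10 = 10 + ((13.4 − 4)/10)·5 = 10 + 4.7 = 14.7.

14.70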